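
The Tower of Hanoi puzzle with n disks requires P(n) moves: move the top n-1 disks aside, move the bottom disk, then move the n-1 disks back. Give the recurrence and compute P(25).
Moving n disks = move the top n-1 disks aside (P(n-1) moves) + move the largest disk (1 move) + move the n-1 disks back on top (P(n-1) moves), so P(n) = 2P(n-1) + 1, with P(1) = 1 (a single disk takes one move).
First terms: 1, 3, 7, 15, 31, 63, … — each is one less than a power of 2. Indeed P(n) + 1 = 2(P(n-1) + 1) with P(1) + 1 = 2, so P(n) + 1 = 2ⁿ and P(n) = 2ⁿ - 1.
Hence P(25) = 2^25 - 1 = 33554432 - 1 = 33554431.

P(n) = 2P(n-1) + 1, P(1) = 1; P(25) = 33554431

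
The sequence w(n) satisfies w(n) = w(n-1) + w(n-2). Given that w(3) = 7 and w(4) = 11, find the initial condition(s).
Work backwards using w(k) = w(k+2) - w(k+1):
w(2) = w(4) - w(3) = 11 - 7 = 4
w(1) = w(3) - w(2) = 7 - 4 = 3
w(0) = w(2) - w(1) = 4 - 3 = 1

w(0) = 1, w(1) = 3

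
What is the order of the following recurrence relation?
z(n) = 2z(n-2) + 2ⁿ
The order is the largest lag k for which z(n-k) appears. Here the deepest term is z(n-2) (the 2ⁿ term is non-homogeneous and does not affect the order), so the order is 2.

Order 2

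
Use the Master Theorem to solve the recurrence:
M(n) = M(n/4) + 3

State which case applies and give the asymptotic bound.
Master Theorem template: M(n) = a·M(n/b) + f(n).
Here: a=1, b=4, f(n)=3
Compute log_b(a) = log_4(1) = 0.
f(n) = 3 = Θ(1). Case 2: M(n) = Θ(log n).

Case 2: M(n) = Θ(log n)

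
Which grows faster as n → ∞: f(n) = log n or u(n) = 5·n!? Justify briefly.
Comparing growth rates:
Growth-rate hierarchy: log n ≺ any polynomial ≺ any exponential cⁿ (c>1) ≺ n! ≺ nⁿ.
factorial dominates logarithmic asymptotically.

u(n) grows faster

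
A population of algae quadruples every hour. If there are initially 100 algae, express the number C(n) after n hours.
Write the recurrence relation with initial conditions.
Each hour multiplies the count by 4, so the count after n hours depends only on the count after n-1 hours: C(n) = 4 × C(n-1). The starting count gives C(0) = 100.
Unrolling n times gives the closed form C(n) = 100 × 4ⁿ.

C(n) = 4 × C(n-1), C(0) = 100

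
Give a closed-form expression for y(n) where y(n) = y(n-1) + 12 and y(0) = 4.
Recurrence: y(n) = y(n-1) + 12, initial: y(0) = 4.
Each step adds 12, so y(n) = y(0) + 12n = 12n + 4.

y(n) = 12n + 4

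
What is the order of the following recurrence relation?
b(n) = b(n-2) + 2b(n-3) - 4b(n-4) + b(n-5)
The order is the largest lag k for which b(n-k) appears. Here the deepest term is b(n-5), so the order is 5.

Order 5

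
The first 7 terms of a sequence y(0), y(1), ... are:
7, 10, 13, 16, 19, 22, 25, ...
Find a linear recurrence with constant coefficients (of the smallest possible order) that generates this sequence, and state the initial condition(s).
Look for the lowest-order linear relation among consecutive terms.
Observation: consecutive differences are constant (= 3).
Check at n=2: 1·10 + 3 = 13. ✓

y(n) = y(n-1) + 3, y(0) = 7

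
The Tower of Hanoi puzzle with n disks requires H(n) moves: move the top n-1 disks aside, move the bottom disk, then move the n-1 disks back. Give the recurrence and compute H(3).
Moving n disks = move the top n-1 disks aside (H(n-1) moves) + move the largest disk (1 move) + move the n-1 disks back on top (H(n-1) moves), so H(n) = 2H(n-1) + 1, with H(1) = 1 (a single disk takes one move).
First terms: 1, 3, 7, … — each is one less than a power of 2. Indeed H(n) + 1 = 2(H(n-1) + 1) with H(1) + 1 = 2, so H(n) + 1 = 2ⁿ and H(n) = 2ⁿ - 1.
Hence H(3) = 2^3 - 1 = 8 - 1 = 7.

H(n) = 2H(n-1) + 1, H(1) = 1; H(3) = 7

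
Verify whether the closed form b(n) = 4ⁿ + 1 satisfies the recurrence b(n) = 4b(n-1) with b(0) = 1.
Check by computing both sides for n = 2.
From the recurrence with b(0) = 1:
  b(0) = 1, b(1) = 4, b(2) = 16
  so the recurrence gives b(2) = 16.
From the proposed closed form b(n) = 4ⁿ + 1:
  b(2) = 17.
The recurrence gives 16 but the closed form gives 17, so the closed form does not satisfy the recurrence.

No, the closed form is incorrect.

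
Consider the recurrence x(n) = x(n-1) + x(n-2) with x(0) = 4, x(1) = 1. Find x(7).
Computing the sequence terms:
4, 1, 5, 6, 11, 17, 28, 45

45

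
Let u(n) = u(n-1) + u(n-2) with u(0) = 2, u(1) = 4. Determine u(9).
Computing the sequence terms:
2, 4, 6, 10, 16, 26, 42, 68, 110, 178

178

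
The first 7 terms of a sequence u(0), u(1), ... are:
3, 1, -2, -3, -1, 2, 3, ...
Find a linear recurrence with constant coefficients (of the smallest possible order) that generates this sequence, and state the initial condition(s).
Look for the lowest-order linear relation among consecutive terms.
Observation: u(n) - 1·u(n-1) - (-1)·u(n-2) = 0 holds for the shown terms, and no order-1 relation u(n) = α·u(n-1) + β fits.
Check at n=3: 1·-2 + (-1)·1 = -3. ✓

u(n) = u(n-1) - u(n-2), u(0) = 3, u(1) = 1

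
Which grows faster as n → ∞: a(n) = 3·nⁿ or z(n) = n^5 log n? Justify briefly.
Comparing growth rates:
Growth-rate hierarchy: log n ≺ any polynomial ≺ any exponential cⁿ (c>1) ≺ n! ≺ nⁿ.
super-exponential nⁿ dominates polynomial degree 5 (with log factor) asymptotically.

a(n) grows faster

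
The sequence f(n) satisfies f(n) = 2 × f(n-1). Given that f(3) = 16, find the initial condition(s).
In general f(n) = 2ⁿ · f(0). At n = 3: f(0) = f(3) / 2^3 = 16 / 8 = 2.

f(0) = 2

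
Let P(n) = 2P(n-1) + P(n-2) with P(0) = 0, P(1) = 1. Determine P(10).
Computing the sequence terms:
0, 1, 2, 5, 12, 29, 70, 169, 408, 985, 2378

2378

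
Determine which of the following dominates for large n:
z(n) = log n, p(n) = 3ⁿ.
Comparing growth rates:
Growth-rate hierarchy: log n ≺ any polynomial ≺ any exponential cⁿ (c>1) ≺ n! ≺ nⁿ.
exponential base 3 dominates logarithmic asymptotically.

p(n) grows faster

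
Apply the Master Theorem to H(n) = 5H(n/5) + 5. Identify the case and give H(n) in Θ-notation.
Master Theorem template: H(n) = a·H(n/b) + f(n).
Here: a=5, b=5, f(n)=5
Compute log_b(a) = log_5(5) = 1.
f(n) = 5 = O(n^(1-ε)) with ε = 1. Case 1: H(n) = Θ(n^log_b(a)) = Θ(n).

Case 1: H(n) = Θ(n)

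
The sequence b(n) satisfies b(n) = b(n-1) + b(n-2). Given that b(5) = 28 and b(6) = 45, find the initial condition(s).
Work backwards using b(k) = b(k+2) - b(k+1):
b(4) = b(6) - b(5) = 45 - 28 = 17
b(3) = b(5) - b(4) = 28 - 17 = 11
b(2) = b(4) - b(3) = 17 - 11 = 6
b(1) = b(3) - b(2) = 11 - 6 = 5
b(0) = b(2) - b(1) = 6 - 5 = 1

b(0) = 1, b(1) = 5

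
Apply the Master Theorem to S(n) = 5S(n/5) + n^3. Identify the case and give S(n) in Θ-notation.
Master Theorem template: S(n) = a·S(n/b) + f(n).
Here: a=5, b=5, f(n)=n^3
Compute log_b(a) = log_5(5) = 1.
f(n) = n^3 = Ω(n^(1+ε)) with ε = 2, and the regularity condition holds (a·f(n/b) = (a/b^3)·f(n) with a/b^3 = 5^-2 < 1). Case 3: S(n) = Θ(f(n)) = Θ(n^3).

Case 3: S(n) = Θ(n^3)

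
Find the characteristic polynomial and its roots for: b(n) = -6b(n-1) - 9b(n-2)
Substitute b(n) = rⁿ and divide through by rⁿ⁻²: r² + 6r + 9 = 0
Factor: (r + 3)² = 0, so r = -3 (double root).
General solution: b(n) = (A + Bn)·(-3)ⁿ

Characteristic: r² + 6r + 9 = 0, Roots: r = -3 (double root)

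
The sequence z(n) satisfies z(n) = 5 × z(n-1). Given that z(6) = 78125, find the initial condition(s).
In general z(n) = 5ⁿ · z(0). At n = 6: z(0) = z(6) / 5^6 = 78125 / 15625 = 5.

z(0) = 5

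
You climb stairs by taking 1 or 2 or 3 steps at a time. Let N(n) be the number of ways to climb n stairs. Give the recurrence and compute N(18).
Condition on the size of the last step (1 to 3): before it there were n-1, …, n-3 stairs climbed, and these cases are disjoint, so N(n) = N(n-1) + N(n-2) + N(n-3) (order-3 linear recurrence).
Initial conditions by direct count (compositions of i into parts ≤ 3): N(1) = 1; N(2) = 2; N(3) = 4.
Iterating the recurrence: N(4) = 7, N(5) = 13, N(6) = 24, N(7) = 44, N(8) = 81, N(9) = 149, N(10) = 274, N(11) = 504, N(12) = 927, N(13) = 1705, N(14) = 3136, N(15) = 5768, N(16) = 10609, N(17) = 19513, N(18) = 35890.

N(n) = N(n-1) + N(n-2) + N(n-3), N(1) = 1, N(2) = 2, N(3) = 4; N(18) = 35890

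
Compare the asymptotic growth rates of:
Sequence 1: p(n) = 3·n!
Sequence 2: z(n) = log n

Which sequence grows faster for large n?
Comparing growth rates:
Growth-rate hierarchy: log n ≺ any polynomial ≺ any exponential cⁿ (c>1) ≺ n! ≺ nⁿ.
factorial dominates logarithmic asymptotically.

p(n) grows faster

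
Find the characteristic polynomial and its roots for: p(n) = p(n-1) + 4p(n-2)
Substitute p(n) = rⁿ and divide through by rⁿ⁻²: r² - r - 4 = 0
Discriminant: 1² + 4·4 = 17, not a perfect square, so by the quadratic formula r = (1 ± √17)/2.
General solution: p(n) = A·r₁ⁿ + B·r₂ⁿ where r₁,r₂ = (1 ± √17)/2

Characteristic: r² - r - 4 = 0, Roots: r = (1 ± √17)/2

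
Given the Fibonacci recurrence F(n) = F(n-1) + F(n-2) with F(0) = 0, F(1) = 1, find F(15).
Computing the sequence terms:
0, 1, 1, 2, 3, 5, 8, 13, 21, 34, 55, 89, 144, 233, 377, 610

610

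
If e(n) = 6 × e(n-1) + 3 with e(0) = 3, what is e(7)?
Computing step by step:
e(0) = 3
e(1) = 6 × 3 + 3 = 21
e(2) = 6 × 21 + 3 = 129
e(3) = 6 × 129 + 3 = 777
e(4) = 6 × 777 + 3 = 4665
e(5) = 6 × 4665 + 3 = 27993
e(6) = 6 × 27993 + 3 = 167961
e(7) = 6 × 167961 + 3 = 1007769

1007769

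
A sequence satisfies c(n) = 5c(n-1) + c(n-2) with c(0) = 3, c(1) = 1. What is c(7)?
Computing the sequence terms:
3, 1, 8, 41, 213, 1106, 5743, 29821

29821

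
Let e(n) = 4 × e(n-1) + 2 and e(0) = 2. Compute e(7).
Computing step by step:
e(0) = 2
e(1) = 4 × 2 + 2 = 10
e(2) = 4 × 10 + 2 = 42
e(3) = 4 × 42 + 2 = 170
e(4) = 4 × 170 + 2 = 682
e(5) = 4 × 682 + 2 = 2730
e(6) = 4 × 2730 + 2 = 10922
e(7) = 4 × 10922 + 2 = 43690

43690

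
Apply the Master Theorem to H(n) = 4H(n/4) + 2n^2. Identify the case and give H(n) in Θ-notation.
Master Theorem template: H(n) = a·H(n/b) + f(n).
Here: a=4, b=4, f(n)=2n^2
Compute log_b(a) = log_4(4) = 1.
f(n) = 2n^2 = Ω(n^(1+ε)) with ε = 1, and the regularity condition holds (a·f(n/b) = (a/b^2)·f(n) with a/b^2 = 4^-1 < 1). Case 3: H(n) = Θ(f(n)) = Θ(n^2).

Case 3: H(n) = Θ(n^2)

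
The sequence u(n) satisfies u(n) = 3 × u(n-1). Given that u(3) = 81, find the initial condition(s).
In general u(n) = 3ⁿ · u(0). At n = 3: u(0) = u(3) / 3^3 = 81 / 27 = 3.

u(0) = 3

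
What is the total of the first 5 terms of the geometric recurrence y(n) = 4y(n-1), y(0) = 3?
Computing the sequence terms: 3, 12, 48, 192, 768
Adding these values together:

1023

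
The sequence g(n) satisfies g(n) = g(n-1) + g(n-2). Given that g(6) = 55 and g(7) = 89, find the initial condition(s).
Work backwards using g(k) = g(k+2) - g(k+1):
g(5) = g(7) - g(6) = 89 - 55 = 34
g(4) = g(6) - g(5) = 55 - 34 = 21
g(3) = g(5) - g(4) = 34 - 21 = 13
g(2) = g(4) - g(3) = 21 - 13 = 8
g(1) = g(3) - g(2) = 13 - 8 = 5
g(0) = g(2) - g(1) = 8 - 5 = 3

g(0) = 3, g(1) = 5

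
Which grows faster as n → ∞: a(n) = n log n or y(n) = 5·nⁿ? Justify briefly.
Comparing growth rates:
Growth-rate hierarchy: log n ≺ any polynomial ≺ any exponential cⁿ (c>1) ≺ n! ≺ nⁿ.
super-exponential nⁿ dominates polynomial degree 1 (with log factor) asymptotically.

y(n) grows faster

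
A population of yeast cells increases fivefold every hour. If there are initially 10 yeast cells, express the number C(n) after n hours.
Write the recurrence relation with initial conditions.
Each hour multiplies the count by 5, so the count after n hours depends only on the count after n-1 hours: C(n) = 5 × C(n-1). The starting count gives C(0) = 10.
Unrolling n times gives the closed form C(n) = 10 × 5ⁿ.

C(n) = 5 × C(n-1), C(0) = 10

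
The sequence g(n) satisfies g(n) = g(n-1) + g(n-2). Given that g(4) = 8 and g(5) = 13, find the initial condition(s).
Work backwards using g(k) = g(k+2) - g(k+1):
g(3) = g(5) - g(4) = 13 - 8 = 5
g(2) = g(4) - g(3) = 8 - 5 = 3
g(1) = g(3) - g(2) = 5 - 3 = 2
g(0) = g(2) - g(1) = 3 - 2 = 1

g(0) = 1, g(1) = 2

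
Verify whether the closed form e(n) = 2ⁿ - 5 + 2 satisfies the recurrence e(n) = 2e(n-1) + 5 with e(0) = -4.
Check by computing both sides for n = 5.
From the recurrence with e(0) = -4:
  e(0) = -4, e(1) = -3, e(2) = -1, e(3) = 3, e(4) = 11, e(5) = 27
  so the recurrence gives e(5) = 27.
From the proposed closed form e(n) = 2ⁿ - 5 + 2:
  e(5) = 29.
The recurrence gives 27 but the closed form gives 29, so the closed form does not satisfy the recurrence.

No, the closed form is incorrect.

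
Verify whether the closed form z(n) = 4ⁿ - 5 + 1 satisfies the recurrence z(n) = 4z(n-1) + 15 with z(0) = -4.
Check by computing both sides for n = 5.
From the recurrence with z(0) = -4:
  z(0) = -4, z(1) = -1, z(2) = 11, z(3) = 59, z(4) = 251, z(5) = 1019
  so the recurrence gives z(5) = 1019.
From the proposed closed form z(n) = 4ⁿ - 5 + 1:
  z(5) = 1020.
The recurrence gives 1019 but the closed form gives 1020, so the closed form does not satisfy the recurrence.

No, the closed form is incorrect.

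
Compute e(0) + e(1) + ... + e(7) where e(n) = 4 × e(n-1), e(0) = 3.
Computing the sequence terms: 3, 12, 48, 192, 768, 3072, 12288, 49152
Adding these values together:

65535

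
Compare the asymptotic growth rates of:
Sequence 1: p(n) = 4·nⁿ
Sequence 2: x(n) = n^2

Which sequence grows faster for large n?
Comparing growth rates:
Growth-rate hierarchy: log n ≺ any polynomial ≺ any exponential cⁿ (c>1) ≺ n! ≺ nⁿ.
super-exponential nⁿ dominates polynomial degree 2 asymptotically.

p(n) grows faster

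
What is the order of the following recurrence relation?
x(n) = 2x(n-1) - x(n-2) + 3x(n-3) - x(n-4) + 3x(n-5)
The order is the largest lag k for which x(n-k) appears. Here the deepest term is x(n-5), so the order is 5.

Order 5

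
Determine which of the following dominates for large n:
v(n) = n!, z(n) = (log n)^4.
Comparing growth rates:
Growth-rate hierarchy: log n ≺ any polynomial ≺ any exponential cⁿ (c>1) ≺ n! ≺ nⁿ.
factorial dominates polylogarithmic (log n)^4 asymptotically.

v(n) grows faster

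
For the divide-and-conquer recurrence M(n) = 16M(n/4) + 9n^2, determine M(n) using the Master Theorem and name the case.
Master Theorem template: M(n) = a·M(n/b) + f(n).
Here: a=16, b=4, f(n)=9n^2
Compute log_b(a) = log_4(16) = 2.
f(n) = 9n^2 = Θ(n^2). Case 2: M(n) = Θ(n^2 log n).

Case 2: M(n) = Θ(n^2 log n)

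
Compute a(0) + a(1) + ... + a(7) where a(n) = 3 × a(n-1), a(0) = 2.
Computing the sequence terms: 2, 6, 18, 54, 162, 486, 1458, 4374
Adding these values together:

6560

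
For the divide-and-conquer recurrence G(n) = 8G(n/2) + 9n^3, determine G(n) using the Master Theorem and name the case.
Master Theorem template: G(n) = a·G(n/b) + f(n).
Here: a=8, b=2, f(n)=9n^3
Compute log_b(a) = log_2(8) = 3.
f(n) = 9n^3 = Θ(n^3). Case 2: G(n) = Θ(n^3 log n).

Case 2: G(n) = Θ(n^3 log n)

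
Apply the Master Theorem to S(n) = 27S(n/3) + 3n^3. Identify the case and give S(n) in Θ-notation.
Master Theorem template: S(n) = a·S(n/b) + f(n).
Here: a=27, b=3, f(n)=3n^3
Compute log_b(a) = log_3(27) = 3.
f(n) = 3n^3 = Θ(n^3). Case 2: S(n) = Θ(n^3 log n).

Case 2: S(n) = Θ(n^3 log n)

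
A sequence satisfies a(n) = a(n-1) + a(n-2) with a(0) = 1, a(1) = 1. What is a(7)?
Computing the sequence terms:
1, 1, 2, 3, 5, 8, 13, 21

21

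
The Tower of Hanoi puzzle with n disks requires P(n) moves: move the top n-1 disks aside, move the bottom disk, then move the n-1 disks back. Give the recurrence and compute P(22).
Moving n disks = move the top n-1 disks aside (P(n-1) moves) + move the largest disk (1 move) + move the n-1 disks back on top (P(n-1) moves), so P(n) = 2P(n-1) + 1, with P(1) = 1 (a single disk takes one move).
First terms: 1, 3, 7, 15, 31, 63, … — each is one less than a power of 2. Indeed P(n) + 1 = 2(P(n-1) + 1) with P(1) + 1 = 2, so P(n) + 1 = 2ⁿ and P(n) = 2ⁿ - 1.
Hence P(22) = 2^22 - 1 = 4194304 - 1 = 4194303.

P(n) = 2P(n-1) + 1, P(1) = 1; P(22) = 4194303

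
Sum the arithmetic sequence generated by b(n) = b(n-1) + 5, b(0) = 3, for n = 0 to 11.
Computing the sequence terms: 3, 8, 13, 18, 23, 28, 33, 38, 43, 48, 53, 58
Adding these values together:

366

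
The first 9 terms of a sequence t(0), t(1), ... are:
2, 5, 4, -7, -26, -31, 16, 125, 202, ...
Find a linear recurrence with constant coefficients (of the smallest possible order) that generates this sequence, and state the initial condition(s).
Look for the lowest-order linear relation among consecutive terms.
Observation: t(n) - 2·t(n-1) - (-3)·t(n-2) = 0 holds for the shown terms, and no order-1 relation t(n) = α·t(n-1) + β fits.
Check at n=3: 2·4 + (-3)·5 = -7. ✓

t(n) = 2t(n-1) - 3t(n-2), t(0) = 2, t(1) = 5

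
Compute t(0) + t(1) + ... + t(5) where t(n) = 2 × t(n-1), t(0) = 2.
Computing the sequence terms: 2, 4, 8, 16, 32, 64
Adding these values together:

126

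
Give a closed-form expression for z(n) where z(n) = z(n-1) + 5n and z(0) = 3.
Recurrence: z(n) = z(n-1) + 5n, initial: z(0) = 3.
Telescoping: z(n) = z(0) + 5·Σᵢ₌₁ⁿ i = 3 + 5·n(n+1)/2.

z(n) = 5·n(n+1)/2 + 3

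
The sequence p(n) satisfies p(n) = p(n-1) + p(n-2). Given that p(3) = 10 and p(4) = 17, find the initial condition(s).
Work backwards using p(k) = p(k+2) - p(k+1):
p(2) = p(4) - p(3) = 17 - 10 = 7
p(1) = p(3) - p(2) = 10 - 7 = 3
p(0) = p(2) - p(1) = 7 - 3 = 4

p(0) = 4, p(1) = 3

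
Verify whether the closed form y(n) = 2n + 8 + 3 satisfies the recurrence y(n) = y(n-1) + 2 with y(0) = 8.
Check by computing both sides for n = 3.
From the recurrence with y(0) = 8:
  y(0) = 8, y(1) = 10, y(2) = 12, y(3) = 14
  so the recurrence gives y(3) = 14.
From the proposed closed form y(n) = 2n + 8 + 3:
  y(3) = 17.
The recurrence gives 14 but the closed form gives 17, so the closed form does not satisfy the recurrence.

No, the closed form is incorrect.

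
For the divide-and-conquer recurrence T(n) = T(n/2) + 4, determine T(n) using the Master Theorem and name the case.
Master Theorem template: T(n) = a·T(n/b) + f(n).
Here: a=1, b=2, f(n)=4
Compute log_b(a) = log_2(1) = 0.
f(n) = 4 = Θ(1). Case 2: T(n) = Θ(log n).

Case 2: T(n) = Θ(log n)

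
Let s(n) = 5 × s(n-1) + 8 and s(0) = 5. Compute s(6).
Computing step by step:
s(0) = 5
s(1) = 5 × 5 + 8 = 33
s(2) = 5 × 33 + 8 = 173
s(3) = 5 × 173 + 8 = 873
s(4) = 5 × 873 + 8 = 4373
s(5) = 5 × 4373 + 8 = 21873
s(6) = 5 × 21873 + 8 = 109373

109373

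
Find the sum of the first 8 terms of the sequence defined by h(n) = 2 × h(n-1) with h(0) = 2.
Computing the sequence terms: 2, 4, 8, 16, 32, 64, 128, 256
Adding these values together:

510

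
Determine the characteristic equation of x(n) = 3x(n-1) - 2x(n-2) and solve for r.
Substitute x(n) = rⁿ and divide through by rⁿ⁻²: r² - 3r + 2 = 0
Factor: (r - 2)(r - 1) = 0, so r = 2, 1.
General solution: x(n) = A·2ⁿ + B·1ⁿ

Characteristic: r² - 3r + 2 = 0, Roots: r = 2, 1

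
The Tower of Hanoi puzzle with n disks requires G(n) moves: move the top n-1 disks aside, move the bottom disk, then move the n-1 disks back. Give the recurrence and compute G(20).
Moving n disks = move the top n-1 disks aside (G(n-1) moves) + move the largest disk (1 move) + move the n-1 disks back on top (G(n-1) moves), so G(n) = 2G(n-1) + 1, with G(1) = 1 (a single disk takes one move).
First terms: 1, 3, 7, 15, 31, 63, … — each is one less than a power of 2. Indeed G(n) + 1 = 2(G(n-1) + 1) with G(1) + 1 = 2, so G(n) + 1 = 2ⁿ and G(n) = 2ⁿ - 1.
Hence G(20) = 2^20 - 1 = 1048576 - 1 = 1048575.

G(n) = 2G(n-1) + 1, G(1) = 1; G(20) = 1048575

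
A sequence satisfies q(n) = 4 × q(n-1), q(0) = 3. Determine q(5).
Computing step by step:
q(0) = 3
q(1) = 4 × 3 = 12
q(2) = 4 × 12 = 48
q(3) = 4 × 48 = 192
q(4) = 4 × 192 = 768
q(5) = 4 × 768 = 3072

3072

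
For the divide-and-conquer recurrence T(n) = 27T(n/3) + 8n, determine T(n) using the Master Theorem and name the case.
Master Theorem template: T(n) = a·T(n/b) + f(n).
Here: a=27, b=3, f(n)=8n
Compute log_b(a) = log_3(27) = 3.
f(n) = 8n = O(n^(3-ε)) with ε = 2. Case 1: T(n) = Θ(n^log_b(a)) = Θ(n^3).

Case 1: T(n) = Θ(n^3)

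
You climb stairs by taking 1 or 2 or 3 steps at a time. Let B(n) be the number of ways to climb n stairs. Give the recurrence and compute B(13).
Condition on the size of the last step (1 to 3): before it there were n-1, …, n-3 stairs climbed, and these cases are disjoint, so B(n) = B(n-1) + B(n-2) + B(n-3) (order-3 linear recurrence).
Initial conditions by direct count (compositions of i into parts ≤ 3): B(1) = 1; B(2) = 2; B(3) = 4.
Iterating the recurrence: B(4) = 7, B(5) = 13, B(6) = 24, B(7) = 44, B(8) = 81, B(9) = 149, B(10) = 274, B(11) = 504, B(12) = 927, B(13) = 1705.

B(n) = B(n-1) + B(n-2) + B(n-3), B(1) = 1, B(2) = 2, B(3) = 4; B(13) = 1705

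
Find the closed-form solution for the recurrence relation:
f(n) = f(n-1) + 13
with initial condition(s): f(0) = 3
Recurrence: f(n) = f(n-1) + 13, initial: f(0) = 3.
Each step adds 13, so f(n) = f(0) + 13n = 13n + 3.

f(n) = 13n + 3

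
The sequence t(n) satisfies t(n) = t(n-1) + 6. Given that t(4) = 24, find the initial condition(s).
t(4) = t(0) + 4·6, so t(0) = 24 - 24 = 0.

t(0) = 0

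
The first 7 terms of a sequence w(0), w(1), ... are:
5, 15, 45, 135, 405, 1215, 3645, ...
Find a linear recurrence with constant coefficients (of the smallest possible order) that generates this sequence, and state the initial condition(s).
Look for the lowest-order linear relation among consecutive terms.
Observation: each term is 3× the previous.
Check at n=2: 3·15 = 45. ✓

w(n) = 3 × w(n-1), w(0) = 5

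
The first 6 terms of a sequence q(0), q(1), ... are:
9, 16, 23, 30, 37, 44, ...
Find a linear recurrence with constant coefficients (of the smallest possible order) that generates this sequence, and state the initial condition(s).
Look for the lowest-order linear relation among consecutive terms.
Observation: consecutive differences are constant (= 7).
Check at n=2: 1·16 + 7 = 23. ✓

q(n) = q(n-1) + 7, q(0) = 9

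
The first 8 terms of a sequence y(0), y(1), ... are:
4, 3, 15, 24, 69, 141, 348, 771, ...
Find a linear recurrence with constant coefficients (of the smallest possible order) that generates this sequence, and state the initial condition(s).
Look for the lowest-order linear relation among consecutive terms.
Observation: y(n) - 1·y(n-1) - (3)·y(n-2) = 0 holds for the shown terms, and no order-1 relation y(n) = α·y(n-1) + β fits.
Check at n=3: 1·15 + (3)·3 = 24. ✓

y(n) = y(n-1) + 3y(n-2), y(0) = 4, y(1) = 3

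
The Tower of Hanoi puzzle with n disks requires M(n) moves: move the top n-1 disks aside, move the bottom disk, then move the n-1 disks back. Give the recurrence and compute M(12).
Moving n disks = move the top n-1 disks aside (M(n-1) moves) + move the largest disk (1 move) + move the n-1 disks back on top (M(n-1) moves), so M(n) = 2M(n-1) + 1, with M(1) = 1 (a single disk takes one move).
First terms: 1, 3, 7, 15, 31, 63, … — each is one less than a power of 2. Indeed M(n) + 1 = 2(M(n-1) + 1) with M(1) + 1 = 2, so M(n) + 1 = 2ⁿ and M(n) = 2ⁿ - 1.
Hence M(12) = 2^12 - 1 = 4096 - 1 = 4095.

M(n) = 2M(n-1) + 1, M(1) = 1; M(12) = 4095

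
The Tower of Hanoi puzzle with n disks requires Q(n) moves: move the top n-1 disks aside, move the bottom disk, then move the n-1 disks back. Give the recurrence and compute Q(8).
Moving n disks = move the top n-1 disks aside (Q(n-1) moves) + move the largest disk (1 move) + move the n-1 disks back on top (Q(n-1) moves), so Q(n) = 2Q(n-1) + 1, with Q(1) = 1 (a single disk takes one move).
First terms: 1, 3, 7, 15, 31, 63, … — each is one less than a power of 2. Indeed Q(n) + 1 = 2(Q(n-1) + 1) with Q(1) + 1 = 2, so Q(n) + 1 = 2ⁿ and Q(n) = 2ⁿ - 1.
Hence Q(8) = 2^8 - 1 = 256 - 1 = 255.

Q(n) = 2Q(n-1) + 1, Q(1) = 1; Q(8) = 255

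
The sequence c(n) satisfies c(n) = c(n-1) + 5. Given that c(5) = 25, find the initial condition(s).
c(5) = c(0) + 5·5, so c(0) = 25 - 25 = 0.

c(0) = 0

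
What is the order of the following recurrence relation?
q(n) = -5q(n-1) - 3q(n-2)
The order is the largest lag k for which q(n-k) appears. Here the deepest term is q(n-2), so the order is 2.

Order 2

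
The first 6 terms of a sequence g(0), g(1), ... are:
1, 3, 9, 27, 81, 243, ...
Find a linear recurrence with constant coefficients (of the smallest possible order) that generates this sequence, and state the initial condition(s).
Look for the lowest-order linear relation among consecutive terms.
Observation: each term is 3× the previous.
Check at n=2: 3·3 = 9. ✓

g(n) = 3 × g(n-1), g(0) = 1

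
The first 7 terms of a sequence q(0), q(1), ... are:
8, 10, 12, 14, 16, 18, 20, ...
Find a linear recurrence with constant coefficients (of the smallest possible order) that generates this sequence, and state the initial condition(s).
Look for the lowest-order linear relation among consecutive terms.
Observation: consecutive differences are constant (= 2).
Check at n=2: 1·10 + 2 = 12. ✓

q(n) = q(n-1) + 2, q(0) = 8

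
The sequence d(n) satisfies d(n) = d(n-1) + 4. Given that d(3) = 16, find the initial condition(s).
d(3) = d(0) + 3·4, so d(0) = 16 - 12 = 4.

d(0) = 4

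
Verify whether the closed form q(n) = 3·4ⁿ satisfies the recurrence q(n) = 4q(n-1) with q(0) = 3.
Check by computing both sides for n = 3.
From the recurrence with q(0) = 3:
  q(0) = 3, q(1) = 12, q(2) = 48, q(3) = 192
  so the recurrence gives q(3) = 192.
From the proposed closed form q(n) = 3·4ⁿ:
  q(3) = 192.
Both sides give 192 at n = 3, and the initial condition(s) match, so the closed form is consistent.

Yes, the closed form is correct.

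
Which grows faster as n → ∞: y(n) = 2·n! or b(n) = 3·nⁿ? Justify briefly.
Comparing growth rates:
Growth-rate hierarchy: log n ≺ any polynomial ≺ any exponential cⁿ (c>1) ≺ n! ≺ nⁿ.
super-exponential nⁿ dominates factorial asymptotically.

b(n) grows faster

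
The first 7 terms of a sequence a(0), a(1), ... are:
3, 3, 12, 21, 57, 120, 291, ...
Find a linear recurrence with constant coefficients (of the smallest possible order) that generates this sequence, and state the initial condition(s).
Look for the lowest-order linear relation among consecutive terms.
Observation: a(n) - 1·a(n-1) - (3)·a(n-2) = 0 holds for the shown terms, and no order-1 relation a(n) = α·a(n-1) + β fits.
Check at n=3: 1·12 + (3)·3 = 21. ✓

a(n) = a(n-1) + 3a(n-2), a(0) = 3, a(1) = 3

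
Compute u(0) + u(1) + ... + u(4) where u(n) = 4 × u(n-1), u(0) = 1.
Computing the sequence terms: 1, 4, 16, 64, 256
Adding these values together:

341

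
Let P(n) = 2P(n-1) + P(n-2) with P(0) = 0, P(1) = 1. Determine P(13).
Computing the sequence terms:
0, 1, 2, 5, 12, 29, 70, 169, 408, 985, 2378, 5741, 13860, 33461

33461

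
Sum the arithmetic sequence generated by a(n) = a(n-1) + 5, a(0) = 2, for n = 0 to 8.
Computing the sequence terms: 2, 7, 12, 17, 22, 27, 32, 37, 42
Adding these values together:

198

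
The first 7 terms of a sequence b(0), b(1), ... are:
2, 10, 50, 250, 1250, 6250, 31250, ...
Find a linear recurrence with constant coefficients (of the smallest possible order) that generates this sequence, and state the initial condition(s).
Look for the lowest-order linear relation among consecutive terms.
Observation: each term is 5× the previous.
Check at n=2: 5·10 = 50. ✓

b(n) = 5 × b(n-1), b(0) = 2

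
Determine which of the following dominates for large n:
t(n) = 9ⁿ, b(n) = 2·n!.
Comparing growth rates:
Growth-rate hierarchy: log n ≺ any polynomial ≺ any exponential cⁿ (c>1) ≺ n! ≺ nⁿ.
factorial dominates exponential base 9 asymptotically.

b(n) grows faster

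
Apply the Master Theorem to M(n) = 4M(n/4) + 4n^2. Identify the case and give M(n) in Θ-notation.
Master Theorem template: M(n) = a·M(n/b) + f(n).
Here: a=4, b=4, f(n)=4n^2
Compute log_b(a) = log_4(4) = 1.
f(n) = 4n^2 = Ω(n^(1+ε)) with ε = 1, and the regularity condition holds (a·f(n/b) = (a/b^2)·f(n) with a/b^2 = 4^-1 < 1). Case 3: M(n) = Θ(f(n)) = Θ(n^2).

Case 3: M(n) = Θ(n^2)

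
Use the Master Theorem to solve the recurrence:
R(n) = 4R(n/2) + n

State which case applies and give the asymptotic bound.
Master Theorem template: R(n) = a·R(n/b) + f(n).
Here: a=4, b=2, f(n)=n
Compute log_b(a) = log_2(4) = 2.
f(n) = n = O(n^(2-ε)) with ε = 1. Case 1: R(n) = Θ(n^log_b(a)) = Θ(n^2).

Case 1: R(n) = Θ(n^2)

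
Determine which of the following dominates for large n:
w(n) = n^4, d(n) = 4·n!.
Comparing growth rates:
Growth-rate hierarchy: log n ≺ any polynomial ≺ any exponential cⁿ (c>1) ≺ n! ≺ nⁿ.
factorial dominates polynomial degree 4 asymptotically.

d(n) grows faster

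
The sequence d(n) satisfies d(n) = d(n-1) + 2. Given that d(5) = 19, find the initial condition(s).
d(5) = d(0) + 5·2, so d(0) = 19 - 10 = 9.

d(0) = 9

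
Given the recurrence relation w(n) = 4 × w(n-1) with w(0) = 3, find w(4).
Computing step by step:
w(0) = 3
w(1) = 4 × 3 = 12
w(2) = 4 × 12 = 48
w(3) = 4 × 48 = 192
w(4) = 4 × 192 = 768

768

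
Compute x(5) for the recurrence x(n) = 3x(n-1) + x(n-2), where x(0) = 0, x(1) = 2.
Computing the sequence terms:
0, 2, 6, 20, 66, 218

218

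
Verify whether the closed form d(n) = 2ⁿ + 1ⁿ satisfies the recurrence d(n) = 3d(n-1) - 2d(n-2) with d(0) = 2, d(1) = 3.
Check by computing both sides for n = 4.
From the recurrence with d(0) = 2, d(1) = 3:
  d(0) = 2, d(1) = 3, d(2) = 5, d(3) = 9, d(4) = 17
  so the recurrence gives d(4) = 17.
From the proposed closed form d(n) = 2ⁿ + 1ⁿ:
  d(4) = 17.
Both sides give 17 at n = 4, and the initial condition(s) match, so the closed form is consistent.

Yes, the closed form is correct.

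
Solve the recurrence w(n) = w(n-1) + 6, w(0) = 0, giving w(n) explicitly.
Recurrence: w(n) = w(n-1) + 6, initial: w(0) = 0.
Each step adds 6, so w(n) = w(0) + 6n = 6n.

w(n) = 6n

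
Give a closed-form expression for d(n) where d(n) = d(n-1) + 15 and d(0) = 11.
Recurrence: d(n) = d(n-1) + 15, initial: d(0) = 11.
Each step adds 15, so d(n) = d(0) + 15n = 15n + 11.

d(n) = 15n + 11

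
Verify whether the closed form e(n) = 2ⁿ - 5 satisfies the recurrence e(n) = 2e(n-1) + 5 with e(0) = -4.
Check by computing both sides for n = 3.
From the recurrence with e(0) = -4:
  e(0) = -4, e(1) = -3, e(2) = -1, e(3) = 3
  so the recurrence gives e(3) = 3.
From the proposed closed form e(n) = 2ⁿ - 5:
  e(3) = 3.
Both sides give 3 at n = 3, and the initial condition(s) match, so the closed form is consistent.

Yes, the closed form is correct.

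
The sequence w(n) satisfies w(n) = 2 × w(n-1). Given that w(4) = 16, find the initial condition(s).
In general w(n) = 2ⁿ · w(0). At n = 4: w(0) = w(4) / 2^4 = 16 / 16 = 1.

w(0) = 1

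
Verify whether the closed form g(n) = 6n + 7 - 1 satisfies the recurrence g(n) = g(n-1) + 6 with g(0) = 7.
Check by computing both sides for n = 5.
From the recurrence with g(0) = 7:
  g(0) = 7, g(1) = 13, g(2) = 19, g(3) = 25, g(4) = 31, g(5) = 37
  so the recurrence gives g(5) = 37.
From the proposed closed form g(n) = 6n + 7 - 1:
  g(5) = 36.
The recurrence gives 37 but the closed form gives 36, so the closed form does not satisfy the recurrence.

No, the closed form is incorrect.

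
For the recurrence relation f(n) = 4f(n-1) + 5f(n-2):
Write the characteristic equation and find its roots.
Substitute f(n) = rⁿ and divide through by rⁿ⁻²: r² - 4r - 5 = 0
Factor: (r + 1)(r - 5) = 0, so r = -1, 5.
General solution: f(n) = A·(-1)ⁿ + B·5ⁿ

Characteristic: r² - 4r - 5 = 0, Roots: r = -1, 5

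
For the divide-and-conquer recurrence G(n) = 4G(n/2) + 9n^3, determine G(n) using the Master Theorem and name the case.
Master Theorem template: G(n) = a·G(n/b) + f(n).
Here: a=4, b=2, f(n)=9n^3
Compute log_b(a) = log_2(4) = 2.
f(n) = 9n^3 = Ω(n^(2+ε)) with ε = 1, and the regularity condition holds (a·f(n/b) = (a/b^3)·f(n) with a/b^3 = 2^-1 < 1). Case 3: G(n) = Θ(f(n)) = Θ(n^3).

Case 3: G(n) = Θ(n^3)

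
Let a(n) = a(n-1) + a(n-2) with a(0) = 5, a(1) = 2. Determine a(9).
Computing the sequence terms:
5, 2, 7, 9, 16, 25, 41, 66, 107, 173

173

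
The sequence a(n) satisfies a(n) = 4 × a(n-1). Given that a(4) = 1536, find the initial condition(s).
In general a(n) = 4ⁿ · a(0). At n = 4: a(0) = a(4) / 4^4 = 1536 / 256 = 6.

a(0) = 6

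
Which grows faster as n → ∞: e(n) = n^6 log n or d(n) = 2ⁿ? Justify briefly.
Comparing growth rates:
Growth-rate hierarchy: log n ≺ any polynomial ≺ any exponential cⁿ (c>1) ≺ n! ≺ nⁿ.
exponential base 2 dominates polynomial degree 6 (with log factor) asymptotically.

d(n) grows faster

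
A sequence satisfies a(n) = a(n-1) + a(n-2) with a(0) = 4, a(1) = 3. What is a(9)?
Computing the sequence terms:
4, 3, 7, 10, 17, 27, 44, 71, 115, 186

186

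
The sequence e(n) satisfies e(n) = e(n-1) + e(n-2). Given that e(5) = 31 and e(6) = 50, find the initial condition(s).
Work backwards using e(k) = e(k+2) - e(k+1):
e(4) = e(6) - e(5) = 50 - 31 = 19
e(3) = e(5) - e(4) = 31 - 19 = 12
e(2) = e(4) - e(3) = 19 - 12 = 7
e(1) = e(3) - e(2) = 12 - 7 = 5
e(0) = e(2) - e(1) = 7 - 5 = 2

e(0) = 2, e(1) = 5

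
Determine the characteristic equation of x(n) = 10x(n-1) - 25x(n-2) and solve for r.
Substitute x(n) = rⁿ and divide through by rⁿ⁻²: r² - 10r + 25 = 0
Factor: (r - 5)² = 0, so r = 5 (double root).
General solution: x(n) = (A + Bn)·5ⁿ

Characteristic: r² - 10r + 25 = 0, Roots: r = 5 (double root)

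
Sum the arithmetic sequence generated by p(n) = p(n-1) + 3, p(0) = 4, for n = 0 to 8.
Computing the sequence terms: 4, 7, 10, 13, 16, 19, 22, 25, 28
Adding these values together:

144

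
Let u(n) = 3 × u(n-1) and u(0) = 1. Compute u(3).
Computing step by step:
u(0) = 1
u(1) = 3 × 1 = 3
u(2) = 3 × 3 = 9
u(3) = 3 × 9 = 27

27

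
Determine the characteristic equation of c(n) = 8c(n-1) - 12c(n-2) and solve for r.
Substitute c(n) = rⁿ and divide through by rⁿ⁻²: r² - 8r + 12 = 0
Factor: (r - 2)(r - 6) = 0, so r = 2, 6.
General solution: c(n) = A·2ⁿ + B·6ⁿ

Characteristic: r² - 8r + 12 = 0, Roots: r = 2, 6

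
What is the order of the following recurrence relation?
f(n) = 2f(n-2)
The order is the largest lag k for which f(n-k) appears. Here the deepest term is f(n-2), so the order is 2.

Order 2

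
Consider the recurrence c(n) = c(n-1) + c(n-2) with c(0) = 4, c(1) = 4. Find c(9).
Computing the sequence terms:
4, 4, 8, 12, 20, 32, 52, 84, 136, 220

220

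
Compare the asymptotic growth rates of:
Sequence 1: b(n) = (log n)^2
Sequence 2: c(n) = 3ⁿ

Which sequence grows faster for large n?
Comparing growth rates:
Growth-rate hierarchy: log n ≺ any polynomial ≺ any exponential cⁿ (c>1) ≺ n! ≺ nⁿ.
exponential base 3 dominates polylogarithmic (log n)^2 asymptotically.

c(n) grows faster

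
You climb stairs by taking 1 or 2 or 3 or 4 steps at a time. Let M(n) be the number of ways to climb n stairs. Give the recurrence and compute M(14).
Condition on the size of the last step (1 to 4): before it there were n-1, …, n-4 stairs climbed, and these cases are disjoint, so M(n) = M(n-1) + M(n-2) + M(n-3) + M(n-4) (order-4 linear recurrence).
Initial conditions by direct count (compositions of i into parts ≤ 4): M(1) = 1; M(2) = 2; M(3) = 4; M(4) = 8.
Iterating the recurrence: M(5) = 15, M(6) = 29, M(7) = 56, M(8) = 108, M(9) = 208, M(10) = 401, M(11) = 773, M(12) = 1490, M(13) = 2872, M(14) = 5536.

M(n) = M(n-1) + M(n-2) + M(n-3) + M(n-4), M(1) = 1, M(2) = 2, M(3) = 4, M(4) = 8; M(14) = 5536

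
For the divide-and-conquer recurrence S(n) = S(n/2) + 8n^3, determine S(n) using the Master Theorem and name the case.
Master Theorem template: S(n) = a·S(n/b) + f(n).
Here: a=1, b=2, f(n)=8n^3
Compute log_b(a) = log_2(1) = 0.
f(n) = 8n^3 = Ω(n^(0+ε)) with ε = 3, and the regularity condition holds (a·f(n/b) = (a/b^3)·f(n) with a/b^3 = 2^-3 < 1). Case 3: S(n) = Θ(f(n)) = Θ(n^3).

Case 3: S(n) = Θ(n^3)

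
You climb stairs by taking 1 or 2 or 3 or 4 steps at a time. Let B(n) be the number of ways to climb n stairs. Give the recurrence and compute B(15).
Condition on the size of the last step (1 to 4): before it there were n-1, …, n-4 stairs climbed, and these cases are disjoint, so B(n) = B(n-1) + B(n-2) + B(n-3) + B(n-4) (order-4 linear recurrence).
Initial conditions by direct count (compositions of i into parts ≤ 4): B(1) = 1; B(2) = 2; B(3) = 4; B(4) = 8.
Iterating the recurrence: B(5) = 15, B(6) = 29, B(7) = 56, B(8) = 108, B(9) = 208, B(10) = 401, B(11) = 773, B(12) = 1490, B(13) = 2872, B(14) = 5536, B(15) = 10671.

B(n) = B(n-1) + B(n-2) + B(n-3) + B(n-4), B(1) = 1, B(2) = 2, B(3) = 4, B(4) = 8; B(15) = 10671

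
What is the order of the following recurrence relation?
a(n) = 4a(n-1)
The order is the largest lag k for which a(n-k) appears. Here the deepest term is a(n-1), so the order is 1.

Order 1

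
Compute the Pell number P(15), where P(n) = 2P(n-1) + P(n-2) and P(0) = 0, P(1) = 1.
Computing the sequence terms:
0, 1, 2, 5, 12, 29, 70, 169, 408, 985, 2378, 5741, 13860, 33461, 80782, 195025

195025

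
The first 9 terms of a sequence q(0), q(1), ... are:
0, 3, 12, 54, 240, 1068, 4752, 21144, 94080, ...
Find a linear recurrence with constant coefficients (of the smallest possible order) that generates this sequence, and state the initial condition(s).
Look for the lowest-order linear relation among consecutive terms.
Observation: q(n) - 4·q(n-1) - (2)·q(n-2) = 0 holds for the shown terms, and no order-1 relation q(n) = α·q(n-1) + β fits.
Check at n=3: 4·12 + (2)·3 = 54. ✓

q(n) = 4q(n-1) + 2q(n-2), q(0) = 0, q(1) = 3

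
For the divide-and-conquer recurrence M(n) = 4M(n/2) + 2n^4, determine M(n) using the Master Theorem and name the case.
Master Theorem template: M(n) = a·M(n/b) + f(n).
Here: a=4, b=2, f(n)=2n^4
Compute log_b(a) = log_2(4) = 2.
f(n) = 2n^4 = Ω(n^(2+ε)) with ε = 2, and the regularity condition holds (a·f(n/b) = (a/b^4)·f(n) with a/b^4 = 2^-2 < 1). Case 3: M(n) = Θ(f(n)) = Θ(n^4).

Case 3: M(n) = Θ(n^4)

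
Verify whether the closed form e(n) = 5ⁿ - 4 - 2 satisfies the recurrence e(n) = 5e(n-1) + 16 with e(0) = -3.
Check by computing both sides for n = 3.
From the recurrence with e(0) = -3:
  e(0) = -3, e(1) = 1, e(2) = 21, e(3) = 121
  so the recurrence gives e(3) = 121.
From the proposed closed form e(n) = 5ⁿ - 4 - 2:
  e(3) = 119.
The recurrence gives 121 but the closed form gives 119, so the closed form does not satisfy the recurrence.

No, the closed form is incorrect.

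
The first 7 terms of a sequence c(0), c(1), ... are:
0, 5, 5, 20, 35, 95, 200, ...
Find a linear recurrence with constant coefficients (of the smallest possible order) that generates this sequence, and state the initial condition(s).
Look for the lowest-order linear relation among consecutive terms.
Observation: c(n) - 1·c(n-1) - (3)·c(n-2) = 0 holds for the shown terms, and no order-1 relation c(n) = α·c(n-1) + β fits.
Check at n=3: 1·5 + (3)·5 = 20. ✓

c(n) = c(n-1) + 3c(n-2), c(0) = 0, c(1) = 5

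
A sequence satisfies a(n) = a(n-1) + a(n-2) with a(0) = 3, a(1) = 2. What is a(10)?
Computing the sequence terms:
3, 2, 5, 7, 12, 19, 31, 50, 81, 131, 212

212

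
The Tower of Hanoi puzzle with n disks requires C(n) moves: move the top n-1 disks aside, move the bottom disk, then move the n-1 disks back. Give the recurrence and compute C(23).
Moving n disks = move the top n-1 disks aside (C(n-1) moves) + move the largest disk (1 move) + move the n-1 disks back on top (C(n-1) moves), so C(n) = 2C(n-1) + 1, with C(1) = 1 (a single disk takes one move).
First terms: 1, 3, 7, 15, 31, 63, … — each is one less than a power of 2. Indeed C(n) + 1 = 2(C(n-1) + 1) with C(1) + 1 = 2, so C(n) + 1 = 2ⁿ and C(n) = 2ⁿ - 1.
Hence C(23) = 2^23 - 1 = 8388608 - 1 = 8388607.

C(n) = 2C(n-1) + 1, C(1) = 1; C(23) = 8388607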